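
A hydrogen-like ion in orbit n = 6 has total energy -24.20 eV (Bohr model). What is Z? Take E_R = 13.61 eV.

E_n = −E_R Z²/n² ⇒ Z² = −E_n n²/E_R = 24.20 × 6² / 13.61 ≈ 64.01
Z = 8

8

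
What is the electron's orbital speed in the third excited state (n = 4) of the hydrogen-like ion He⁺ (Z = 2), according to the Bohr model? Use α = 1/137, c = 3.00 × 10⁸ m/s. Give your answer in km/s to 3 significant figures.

1090 km/s

v_n = Zαc/n = 2 × 0.00730 × 3.00 × 10⁸ / 4
    = 1090 km/s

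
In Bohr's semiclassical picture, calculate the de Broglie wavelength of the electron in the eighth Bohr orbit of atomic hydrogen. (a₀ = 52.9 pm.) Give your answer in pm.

2660 pm

The Bohr quantisation condition is nλ = 2πr_n.
r_n = n²a₀/Z = 3390 pm
λ = 2πr_n/n = 2π·3390/8 = 2660 pm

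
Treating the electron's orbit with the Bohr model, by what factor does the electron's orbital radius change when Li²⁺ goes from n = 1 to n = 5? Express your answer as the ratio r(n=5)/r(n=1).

25

r ∝ Z^-1 · n^2; with Z fixed, r ∝ n^2.
r(n=5)/r(n=1) = (5/1)^2 = 25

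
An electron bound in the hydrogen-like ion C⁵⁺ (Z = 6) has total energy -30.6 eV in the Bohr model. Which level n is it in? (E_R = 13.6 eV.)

4

E_n = −E_R Z²/n² ⇒ n² = E_R Z²/(−E_n) = 13.6 × 6² / 30.6 ≈ 16.00
n = 4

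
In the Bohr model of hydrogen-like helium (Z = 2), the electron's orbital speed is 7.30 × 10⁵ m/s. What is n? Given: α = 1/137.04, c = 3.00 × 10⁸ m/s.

v_n = Zαc/n ⇒ n = Zαc/v = 2 × 0.00730 × 3.00 × 10⁸ / 7.30 × 10⁵ ≈ 6.00
n = 6

6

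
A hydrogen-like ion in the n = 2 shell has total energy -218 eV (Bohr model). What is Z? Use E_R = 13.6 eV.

8

E_n = −E_R Z²/n² ⇒ Z² = −E_n n²/E_R = 218 × 2² / 13.6 ≈ 64.12
Z = 8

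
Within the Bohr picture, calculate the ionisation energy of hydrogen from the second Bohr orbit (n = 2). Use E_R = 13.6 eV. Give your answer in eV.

3.40 eV

E_n = −E_R·Z²/n² = −13.6 × 1²/2² eV = -3.40 eV
Ionisation energy = −E_n = 3.40 eV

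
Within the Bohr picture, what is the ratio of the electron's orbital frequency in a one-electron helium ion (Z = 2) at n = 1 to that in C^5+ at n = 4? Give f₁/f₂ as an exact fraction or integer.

64/9

f ∝ Z^2 · n^-3
f₁/f₂ = (2/6)^2 · (1/4)^-3 = 64/9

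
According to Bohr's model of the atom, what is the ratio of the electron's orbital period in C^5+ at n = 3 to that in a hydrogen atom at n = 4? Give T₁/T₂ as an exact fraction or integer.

T ∝ Z^-2 · n^3
T₁/T₂ = (6/1)^-2 · (3/4)^3 = 3/256

3/256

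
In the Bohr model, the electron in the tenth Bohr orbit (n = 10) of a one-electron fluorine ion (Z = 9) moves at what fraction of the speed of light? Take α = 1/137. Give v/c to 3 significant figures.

0.00657

v_n = Zαc/n, so v/c = Zα/n = 9 × 0.00730 / 10 = 0.00657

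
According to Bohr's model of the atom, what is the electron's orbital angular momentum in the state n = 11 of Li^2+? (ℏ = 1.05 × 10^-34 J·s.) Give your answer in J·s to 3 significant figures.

L_n = nℏ = 11 × 1.05 × 10^-34 = 1.16 × 10^-33 J·s

1.16 × 10^-33 J·s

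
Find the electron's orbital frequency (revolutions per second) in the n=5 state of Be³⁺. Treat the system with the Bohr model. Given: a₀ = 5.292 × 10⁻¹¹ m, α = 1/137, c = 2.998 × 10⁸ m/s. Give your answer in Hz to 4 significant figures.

r = n²a₀/Z = 3.308 × 10⁻¹⁰ m, v = Zαc/n = 1.751 × 10⁶ m/s
f = v/(2πr) = 8.424 × 10¹⁴ Hz

8.424 × 10¹⁴ Hz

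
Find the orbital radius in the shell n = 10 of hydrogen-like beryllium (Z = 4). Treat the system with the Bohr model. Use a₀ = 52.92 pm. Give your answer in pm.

r_n = n²a₀/Z = 10² × 52.92 / 4
    = 100 × 52.92 / 4 = 1323 pm

1323 pm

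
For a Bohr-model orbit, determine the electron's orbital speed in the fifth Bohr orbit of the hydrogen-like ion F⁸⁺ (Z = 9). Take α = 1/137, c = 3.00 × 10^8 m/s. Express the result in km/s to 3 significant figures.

3940 km/s

v_n = Zαc/n = 9 × 0.00730 × 3.00 × 10^8 / 5
    = 3940 km/s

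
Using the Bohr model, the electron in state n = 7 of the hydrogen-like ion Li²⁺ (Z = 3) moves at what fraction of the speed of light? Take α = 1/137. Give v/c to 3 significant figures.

0.00313

v_n = Zαc/n, so v/c = Zα/n = 3 × 0.00730 / 7 = 0.00313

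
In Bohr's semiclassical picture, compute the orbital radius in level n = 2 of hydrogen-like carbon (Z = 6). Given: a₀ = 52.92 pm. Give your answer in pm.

r_n = n²a₀/Z = 2² × 52.92 / 6
    = 4 × 52.92 / 6 = 35.28 pm

35.28 pm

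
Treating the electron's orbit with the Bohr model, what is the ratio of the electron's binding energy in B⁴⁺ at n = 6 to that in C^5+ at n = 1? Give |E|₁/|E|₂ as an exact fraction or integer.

|E| ∝ Z^2 · n^-2
|E|₁/|E|₂ = (5/6)^2 · (6/1)^-2 = 25/1296

25/1296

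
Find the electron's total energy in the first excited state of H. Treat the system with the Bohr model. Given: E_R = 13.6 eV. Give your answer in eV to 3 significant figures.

-3.40 eV

E_n = −E_R·Z²/n² = −13.6 × 1²/2² = -3.40 eV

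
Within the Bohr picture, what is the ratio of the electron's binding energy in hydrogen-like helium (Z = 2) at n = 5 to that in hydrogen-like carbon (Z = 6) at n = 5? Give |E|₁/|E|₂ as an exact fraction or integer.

|E| ∝ Z^2 · n^-2
|E|₁/|E|₂ = (2/6)^2 · (5/5)^-2 = 1/9

1/9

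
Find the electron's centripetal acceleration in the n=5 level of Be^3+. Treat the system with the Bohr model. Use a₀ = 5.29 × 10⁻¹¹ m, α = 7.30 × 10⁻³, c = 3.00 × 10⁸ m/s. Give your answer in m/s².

9.28 × 10²¹ m/s²

r = n²a₀/Z = 3.31 × 10⁻¹⁰ m, v = Zαc/n = 1.75 × 10⁶ m/s
a = v²/r = (1.75 × 10⁶)² / 3.31 × 10⁻¹⁰ = 9.28 × 10²¹ m/s²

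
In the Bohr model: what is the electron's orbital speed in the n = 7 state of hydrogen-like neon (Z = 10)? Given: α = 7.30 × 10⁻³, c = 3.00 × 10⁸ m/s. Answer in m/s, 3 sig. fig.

3.13 × 10⁶ m/s

v_n = Zαc/n = 10 × 0.00730 × 3.00 × 10⁸ / 7
    = 3.13 × 10⁶ m/s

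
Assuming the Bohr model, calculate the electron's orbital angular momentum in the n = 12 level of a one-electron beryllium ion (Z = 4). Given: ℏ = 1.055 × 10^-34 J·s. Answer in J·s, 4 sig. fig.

L_n = nℏ = 12 × 1.055 × 10^-34 = 1.266 × 10^-33 J·s

1.266 × 10^-33 J·s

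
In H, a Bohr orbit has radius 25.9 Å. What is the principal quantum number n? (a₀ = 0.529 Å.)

r_n = n²a₀/Z ⇒ n² = rZ/a₀ = 25.9 × 1 / 0.529 ≈ 48.96
n = 7

7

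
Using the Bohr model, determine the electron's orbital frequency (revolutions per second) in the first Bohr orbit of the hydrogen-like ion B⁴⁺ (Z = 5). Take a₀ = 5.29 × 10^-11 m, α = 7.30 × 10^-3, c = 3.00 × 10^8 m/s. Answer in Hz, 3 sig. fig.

1.65 × 10^17 Hz

r = n²a₀/Z = 1.06 × 10^-11 m, v = Zαc/n = 1.09 × 10^7 m/s
f = v/(2πr) = 1.65 × 10^17 Hz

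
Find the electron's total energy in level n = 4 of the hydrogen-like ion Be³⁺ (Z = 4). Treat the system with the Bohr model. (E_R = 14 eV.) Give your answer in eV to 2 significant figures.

-14 eV

E_n = −E_R·Z²/n² = −14 × 4²/4² = -14 eV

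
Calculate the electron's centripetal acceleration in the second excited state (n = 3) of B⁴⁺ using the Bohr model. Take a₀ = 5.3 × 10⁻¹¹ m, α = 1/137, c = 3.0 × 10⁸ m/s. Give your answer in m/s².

1.4 × 10²³ m/s²

r = n²a₀/Z = 9.5 × 10⁻¹¹ m, v = Zαc/n = 3.6 × 10⁶ m/s
a = v²/r = (3.6 × 10⁶)² / 9.5 × 10⁻¹¹ = 1.4 × 10²³ m/s²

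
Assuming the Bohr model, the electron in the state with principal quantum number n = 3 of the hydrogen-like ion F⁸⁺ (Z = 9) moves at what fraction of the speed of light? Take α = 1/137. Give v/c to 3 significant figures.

v_n = Zαc/n, so v/c = Zα/n = 9 × 0.00730 / 3 = 0.0219

0.0219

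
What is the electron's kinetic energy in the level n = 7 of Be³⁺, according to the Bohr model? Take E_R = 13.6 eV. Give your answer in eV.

For a Coulomb orbit the virial theorem gives K = −E_n.
E_n = −E_R·Z²/n², so K = E_R·Z²/n² = 13.6 × 4²/7² = 4.44 eV

4.44 eV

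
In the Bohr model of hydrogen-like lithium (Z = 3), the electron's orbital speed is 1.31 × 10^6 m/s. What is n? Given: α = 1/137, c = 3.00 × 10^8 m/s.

5

v_n = Zαc/n ⇒ n = Zαc/v = 3 × 0.00730 × 3.00 × 10^8 / 1.31 × 10^6 ≈ 5.01
n = 5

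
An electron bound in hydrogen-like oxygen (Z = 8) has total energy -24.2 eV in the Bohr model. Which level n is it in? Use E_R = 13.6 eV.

6

E_n = −E_R Z²/n² ⇒ n² = E_R Z²/(−E_n) = 13.6 × 8² / 24.2 ≈ 35.97
n = 6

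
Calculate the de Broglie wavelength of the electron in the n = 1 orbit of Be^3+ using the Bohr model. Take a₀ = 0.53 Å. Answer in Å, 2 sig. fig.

The Bohr quantisation condition is nλ = 2πr_n.
r_n = n²a₀/Z = 0.13 Å
λ = 2πr_n/n = 2π·0.13/1 = 0.83 Å

0.83 Å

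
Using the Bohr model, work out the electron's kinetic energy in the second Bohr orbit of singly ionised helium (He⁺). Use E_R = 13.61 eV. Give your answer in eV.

13.61 eV

For a Coulomb orbit the virial theorem gives K = −E_n.
E_n = −E_R·Z²/n², so K = E_R·Z²/n² = 13.61 × 2²/2² = 13.61 eV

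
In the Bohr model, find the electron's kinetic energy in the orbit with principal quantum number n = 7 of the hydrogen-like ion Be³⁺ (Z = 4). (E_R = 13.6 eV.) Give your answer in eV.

For a Coulomb orbit the virial theorem gives K = −E_n.
E_n = −E_R·Z²/n², so K = E_R·Z²/n² = 13.6 × 4²/7² = 4.44 eV

4.44 eV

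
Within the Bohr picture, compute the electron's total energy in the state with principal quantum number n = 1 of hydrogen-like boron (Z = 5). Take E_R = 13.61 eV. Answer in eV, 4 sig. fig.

-340.2 eV

E_n = −E_R·Z²/n² = −13.61 × 5²/1² = -340.2 eV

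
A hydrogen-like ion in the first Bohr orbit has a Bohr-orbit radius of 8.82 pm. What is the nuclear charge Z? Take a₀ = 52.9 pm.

6

r_n = n²a₀/Z ⇒ Z = n²a₀/r = 1² × 52.9 / 8.82 ≈ 6.00
Z = 6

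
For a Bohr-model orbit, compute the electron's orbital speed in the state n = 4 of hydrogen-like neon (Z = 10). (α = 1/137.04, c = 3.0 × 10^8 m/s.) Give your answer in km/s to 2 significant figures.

v_n = Zαc/n = 10 × 0.0073 × 3.0 × 10^8 / 4
    = 5500 km/s

5500 km/s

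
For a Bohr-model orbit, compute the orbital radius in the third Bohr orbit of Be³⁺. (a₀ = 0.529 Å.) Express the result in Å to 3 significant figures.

r_n = n²a₀/Z = 3² × 0.529 / 4
    = 9 × 0.529 / 4 = 1.19 Å

1.19 Å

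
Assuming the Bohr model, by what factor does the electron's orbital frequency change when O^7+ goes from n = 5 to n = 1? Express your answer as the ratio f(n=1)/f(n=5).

125

f ∝ Z^2 · n^-3; with Z fixed, f ∝ n^-3.
f(n=1)/f(n=5) = (1/5)^-3 = 125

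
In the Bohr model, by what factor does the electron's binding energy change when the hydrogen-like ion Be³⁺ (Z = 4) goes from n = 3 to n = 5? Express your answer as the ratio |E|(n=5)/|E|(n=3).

9/25

|E| ∝ Z^2 · n^-2; with Z fixed, |E| ∝ n^-2.
|E|(n=5)/|E|(n=3) = (5/3)^-2 = 9/25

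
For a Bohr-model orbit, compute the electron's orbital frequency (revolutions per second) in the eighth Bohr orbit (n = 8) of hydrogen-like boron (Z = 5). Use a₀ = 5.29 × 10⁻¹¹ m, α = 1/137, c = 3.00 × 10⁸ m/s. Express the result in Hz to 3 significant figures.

r = n²a₀/Z = 6.77 × 10⁻¹⁰ m, v = Zαc/n = 1.37 × 10⁶ m/s
f = v/(2πr) = 3.22 × 10¹⁴ Hz

3.22 × 10¹⁴ Hz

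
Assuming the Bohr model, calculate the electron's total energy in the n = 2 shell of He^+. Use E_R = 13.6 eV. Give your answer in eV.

-13.6 eV

E_n = −E_R·Z²/n² = −13.6 × 2²/2² = -13.6 eV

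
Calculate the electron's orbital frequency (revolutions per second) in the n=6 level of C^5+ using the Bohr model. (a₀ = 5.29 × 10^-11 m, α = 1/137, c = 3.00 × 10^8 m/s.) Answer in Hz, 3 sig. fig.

1.10 × 10^15 Hz

r = n²a₀/Z = 3.17 × 10^-10 m, v = Zαc/n = 2.19 × 10^6 m/s
f = v/(2πr) = 1.10 × 10^15 Hz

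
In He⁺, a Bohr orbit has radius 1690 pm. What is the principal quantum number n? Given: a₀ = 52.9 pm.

r_n = n²a₀/Z ⇒ n² = rZ/a₀ = 1690 × 2 / 52.9 ≈ 63.89
n = 8

8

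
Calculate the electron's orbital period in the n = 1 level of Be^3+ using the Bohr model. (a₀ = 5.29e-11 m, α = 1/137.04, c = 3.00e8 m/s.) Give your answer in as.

r = n²a₀/Z = 1²·5.29e-11/4 = 1.32e-11 m
v = Zαc/n = 4·0.00730·3.00e8/1 = 8.76e6 m/s
T = 2πr/v = 9.49e-18 s = 9.49 as

9.49 as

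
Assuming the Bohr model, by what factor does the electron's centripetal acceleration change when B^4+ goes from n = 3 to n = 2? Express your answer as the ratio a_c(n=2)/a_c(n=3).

a_c ∝ Z^3 · n^-4; with Z fixed, a_c ∝ n^-4.
a_c(n=2)/a_c(n=3) = (2/3)^-4 = 81/16

81/16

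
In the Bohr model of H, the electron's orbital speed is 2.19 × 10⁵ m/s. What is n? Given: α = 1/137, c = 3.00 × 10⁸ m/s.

10

v_n = Zαc/n ⇒ n = Zαc/v = 1 × 0.00730 × 3.00 × 10⁸ / 2.19 × 10⁵ ≈ 10.00
n = 10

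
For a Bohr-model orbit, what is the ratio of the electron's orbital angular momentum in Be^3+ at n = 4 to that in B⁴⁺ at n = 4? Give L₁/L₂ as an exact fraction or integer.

L = nℏ is independent of Z.
L₁/L₂ = n₁/n₂ = 4/4 = 1

1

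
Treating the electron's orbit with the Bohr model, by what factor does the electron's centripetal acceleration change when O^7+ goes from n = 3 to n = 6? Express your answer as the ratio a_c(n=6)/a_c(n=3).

a_c ∝ Z^3 · n^-4; with Z fixed, a_c ∝ n^-4.
a_c(n=6)/a_c(n=3) = (6/3)^-4 = 1/16

1/16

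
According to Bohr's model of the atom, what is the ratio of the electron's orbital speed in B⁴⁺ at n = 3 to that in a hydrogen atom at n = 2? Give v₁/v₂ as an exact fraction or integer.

v ∝ Z^1 · n^-1
v₁/v₂ = (5/1)^1 · (3/2)^-1 = 10/3

10/3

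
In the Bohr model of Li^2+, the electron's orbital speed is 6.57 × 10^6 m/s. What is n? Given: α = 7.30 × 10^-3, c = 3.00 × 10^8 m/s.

v_n = Zαc/n ⇒ n = Zαc/v = 3 × 0.00730 × 3.00 × 10^8 / 6.57 × 10^6 ≈ 1.00
n = 1

1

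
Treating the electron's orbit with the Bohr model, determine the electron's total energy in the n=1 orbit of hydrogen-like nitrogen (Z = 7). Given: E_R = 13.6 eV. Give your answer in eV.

E_n = −E_R·Z²/n² = −13.6 × 7²/1² = -666 eV

-666 eV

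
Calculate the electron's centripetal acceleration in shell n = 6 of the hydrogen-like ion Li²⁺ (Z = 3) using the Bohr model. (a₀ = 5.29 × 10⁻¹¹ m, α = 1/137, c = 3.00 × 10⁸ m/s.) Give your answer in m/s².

r = n²a₀/Z = 6.35 × 10⁻¹⁰ m, v = Zαc/n = 1.09 × 10⁶ m/s
a = v²/r = (1.09 × 10⁶)² / 6.35 × 10⁻¹⁰ = 1.89 × 10²¹ m/s²

1.89 × 10²¹ m/s²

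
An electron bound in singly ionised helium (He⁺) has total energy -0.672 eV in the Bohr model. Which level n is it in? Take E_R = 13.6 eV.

E_n = −E_R Z²/n² ⇒ n² = E_R Z²/(−E_n) = 13.6 × 2² / 0.672 ≈ 80.95
n = 9

9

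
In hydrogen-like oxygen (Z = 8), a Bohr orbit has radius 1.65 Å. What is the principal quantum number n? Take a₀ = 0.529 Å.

r_n = n²a₀/Z ⇒ n² = rZ/a₀ = 1.65 × 8 / 0.529 ≈ 24.95
n = 5

5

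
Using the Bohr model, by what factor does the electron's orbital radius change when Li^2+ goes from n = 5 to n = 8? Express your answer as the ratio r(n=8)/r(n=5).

r ∝ Z^-1 · n^2; with Z fixed, r ∝ n^2.
r(n=8)/r(n=5) = (8/5)^2 = 64/25

64/25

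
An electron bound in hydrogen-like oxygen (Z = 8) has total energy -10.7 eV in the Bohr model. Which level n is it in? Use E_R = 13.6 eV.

9

E_n = −E_R Z²/n² ⇒ n² = E_R Z²/(−E_n) = 13.6 × 8² / 10.7 ≈ 81.35
n = 9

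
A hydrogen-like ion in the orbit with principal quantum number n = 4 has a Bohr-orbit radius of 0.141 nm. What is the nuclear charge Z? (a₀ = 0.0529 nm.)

6

r_n = n²a₀/Z ⇒ Z = n²a₀/r = 4² × 0.0529 / 0.141 ≈ 6.00
Z = 6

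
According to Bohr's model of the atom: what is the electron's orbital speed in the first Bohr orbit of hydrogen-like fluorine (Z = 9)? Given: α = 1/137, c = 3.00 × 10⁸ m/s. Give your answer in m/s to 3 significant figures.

1.97 × 10⁷ m/s

v_n = Zαc/n = 9 × 0.00730 × 3.00 × 10⁸ / 1
    = 1.97 × 10⁷ m/s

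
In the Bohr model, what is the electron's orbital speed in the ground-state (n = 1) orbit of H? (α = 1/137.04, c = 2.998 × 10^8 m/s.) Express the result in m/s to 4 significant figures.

2.188 × 10^6 m/s

v_n = Zαc/n = 1 × 0.007297 × 2.998 × 10^8 / 1
    = 2.188 × 10^6 m/s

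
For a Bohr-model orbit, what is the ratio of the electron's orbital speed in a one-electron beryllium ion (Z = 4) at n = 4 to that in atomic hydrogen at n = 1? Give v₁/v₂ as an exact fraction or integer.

1

v ∝ Z^1 · n^-1
v₁/v₂ = (4/1)^1 · (4/1)^-1 = 1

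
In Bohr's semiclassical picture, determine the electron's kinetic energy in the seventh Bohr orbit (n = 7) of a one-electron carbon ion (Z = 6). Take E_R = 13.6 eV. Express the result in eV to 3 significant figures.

For a Coulomb orbit the virial theorem gives K = −E_n.
E_n = −E_R·Z²/n², so K = E_R·Z²/n² = 13.6 × 6²/7² = 9.99 eV

9.99 eV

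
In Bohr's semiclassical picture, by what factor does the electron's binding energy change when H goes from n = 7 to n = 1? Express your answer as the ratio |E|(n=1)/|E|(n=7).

49

|E| ∝ Z^2 · n^-2; with Z fixed, |E| ∝ n^-2.
|E|(n=1)/|E|(n=7) = (1/7)^-2 = 49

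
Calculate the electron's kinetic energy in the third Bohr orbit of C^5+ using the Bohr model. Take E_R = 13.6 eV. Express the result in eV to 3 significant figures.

54.4 eV

For a Coulomb orbit the virial theorem gives K = −E_n.
E_n = −E_R·Z²/n², so K = E_R·Z²/n² = 13.6 × 6²/3² = 54.4 eV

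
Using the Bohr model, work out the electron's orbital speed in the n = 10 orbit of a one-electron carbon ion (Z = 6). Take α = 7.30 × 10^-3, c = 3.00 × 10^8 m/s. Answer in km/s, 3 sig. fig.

1310 km/s

v_n = Zαc/n = 6 × 0.00730 × 3.00 × 10^8 / 10
    = 1310 km/s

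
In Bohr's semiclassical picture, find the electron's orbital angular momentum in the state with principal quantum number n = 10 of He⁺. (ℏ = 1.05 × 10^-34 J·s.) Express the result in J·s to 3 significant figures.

L_n = nℏ = 10 × 1.05 × 10^-34 = 1.05 × 10^-33 J·s

1.05 × 10^-33 J·s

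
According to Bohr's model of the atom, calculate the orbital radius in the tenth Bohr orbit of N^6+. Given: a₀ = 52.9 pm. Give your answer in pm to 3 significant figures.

r_n = n²a₀/Z = 10² × 52.9 / 7
    = 100 × 52.9 / 7 = 756 pm

756 pm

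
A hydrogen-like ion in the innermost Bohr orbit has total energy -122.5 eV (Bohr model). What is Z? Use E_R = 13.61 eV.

E_n = −E_R Z²/n² ⇒ Z² = −E_n n²/E_R = 122.5 × 1² / 13.61 ≈ 9.00
Z = 3

3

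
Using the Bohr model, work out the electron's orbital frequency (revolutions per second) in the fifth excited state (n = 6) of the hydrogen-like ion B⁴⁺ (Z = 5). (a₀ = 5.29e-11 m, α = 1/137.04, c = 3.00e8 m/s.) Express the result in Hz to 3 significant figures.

7.62e14 Hz

r = n²a₀/Z = 3.81e-10 m, v = Zαc/n = 1.82e6 m/s
f = v/(2πr) = 7.62e14 Hz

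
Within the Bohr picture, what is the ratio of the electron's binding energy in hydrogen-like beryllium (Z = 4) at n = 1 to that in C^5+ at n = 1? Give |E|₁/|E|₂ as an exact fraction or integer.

4/9

|E| ∝ Z^2 · n^-2
|E|₁/|E|₂ = (4/6)^2 · (1/1)^-2 = 4/9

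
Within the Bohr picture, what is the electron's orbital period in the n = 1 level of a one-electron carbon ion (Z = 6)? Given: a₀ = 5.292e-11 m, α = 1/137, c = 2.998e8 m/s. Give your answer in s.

4.221e-18 s

r = n²a₀/Z = 1²·5.292e-11/6 = 8.820e-12 m
v = Zαc/n = 6·0.007299·2.998e8/1 = 1.313e7 m/s
T = 2πr/v = 4.221e-18 s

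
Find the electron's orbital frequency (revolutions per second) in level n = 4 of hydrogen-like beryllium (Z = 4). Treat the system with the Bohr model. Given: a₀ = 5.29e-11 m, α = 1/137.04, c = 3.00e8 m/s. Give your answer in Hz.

1.65e15 Hz

r = n²a₀/Z = 2.12e-10 m, v = Zαc/n = 2.19e6 m/s
f = v/(2πr) = 1.65e15 Hz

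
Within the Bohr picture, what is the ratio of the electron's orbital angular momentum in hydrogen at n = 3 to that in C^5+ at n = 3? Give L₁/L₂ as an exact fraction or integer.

1

L = nℏ is independent of Z.
L₁/L₂ = n₁/n₂ = 3/3 = 1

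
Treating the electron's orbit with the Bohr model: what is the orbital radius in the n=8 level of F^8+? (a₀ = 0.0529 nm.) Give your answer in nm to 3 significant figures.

0.376 nm

r_n = n²a₀/Z = 8² × 0.0529 / 9
    = 64 × 0.0529 / 9 = 0.376 nm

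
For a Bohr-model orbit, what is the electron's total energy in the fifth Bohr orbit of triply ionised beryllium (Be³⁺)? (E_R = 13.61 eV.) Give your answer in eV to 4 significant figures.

E_n = −E_R·Z²/n² = −13.61 × 4²/5² = -8.710 eV

-8.710 eV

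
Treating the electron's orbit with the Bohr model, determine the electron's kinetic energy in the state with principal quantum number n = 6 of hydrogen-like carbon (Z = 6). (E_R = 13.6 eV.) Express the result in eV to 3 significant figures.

For a Coulomb orbit the virial theorem gives K = −E_n.
E_n = −E_R·Z²/n², so K = E_R·Z²/n² = 13.6 × 6²/6² = 13.6 eV

13.6 eV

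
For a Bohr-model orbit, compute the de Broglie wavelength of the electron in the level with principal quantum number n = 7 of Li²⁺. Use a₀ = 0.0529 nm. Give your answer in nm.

The Bohr quantisation condition is nλ = 2πr_n.
r_n = n²a₀/Z = 0.864 nm
λ = 2πr_n/n = 2π·0.864/7 = 0.776 nm

0.776 nm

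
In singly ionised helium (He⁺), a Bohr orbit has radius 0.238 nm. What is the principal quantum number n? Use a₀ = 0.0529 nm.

r_n = n²a₀/Z ⇒ n² = rZ/a₀ = 0.238 × 2 / 0.0529 ≈ 9.00
n = 3

3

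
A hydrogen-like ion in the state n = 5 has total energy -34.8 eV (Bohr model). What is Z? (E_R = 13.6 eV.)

E_n = −E_R Z²/n² ⇒ Z² = −E_n n²/E_R = 34.8 × 5² / 13.6 ≈ 63.97
Z = 8

8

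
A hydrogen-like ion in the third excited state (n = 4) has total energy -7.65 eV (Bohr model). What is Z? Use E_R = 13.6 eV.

E_n = −E_R Z²/n² ⇒ Z² = −E_n n²/E_R = 7.65 × 4² / 13.6 ≈ 9.00
Z = 3

3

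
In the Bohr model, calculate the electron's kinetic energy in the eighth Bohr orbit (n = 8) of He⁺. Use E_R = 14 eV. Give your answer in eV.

For a Coulomb orbit the virial theorem gives K = −E_n.
E_n = −E_R·Z²/n², so K = E_R·Z²/n² = 14 × 2²/8² = 0.88 eV

0.88 eV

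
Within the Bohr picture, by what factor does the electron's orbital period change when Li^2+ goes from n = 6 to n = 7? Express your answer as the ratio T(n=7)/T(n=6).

T ∝ Z^-2 · n^3; with Z fixed, T ∝ n^3.
T(n=7)/T(n=6) = (7/6)^3 = 343/216

343/216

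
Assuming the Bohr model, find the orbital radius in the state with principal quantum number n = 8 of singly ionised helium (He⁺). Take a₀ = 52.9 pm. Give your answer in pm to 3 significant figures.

r_n = n²a₀/Z = 8² × 52.9 / 2
    = 64 × 52.9 / 2 = 1690 pm

1690 pm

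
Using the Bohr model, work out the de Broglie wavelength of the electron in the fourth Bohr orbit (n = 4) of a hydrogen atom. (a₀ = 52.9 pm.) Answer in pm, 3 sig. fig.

1330 pm

The Bohr quantisation condition is nλ = 2πr_n.
r_n = n²a₀/Z = 846 pm
λ = 2πr_n/n = 2π·846/4 = 1330 pm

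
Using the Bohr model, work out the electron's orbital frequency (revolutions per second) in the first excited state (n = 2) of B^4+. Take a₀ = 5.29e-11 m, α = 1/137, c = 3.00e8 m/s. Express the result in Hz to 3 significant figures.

2.06e16 Hz

r = n²a₀/Z = 4.23e-11 m, v = Zαc/n = 5.47e6 m/s
f = v/(2πr) = 2.06e16 Hz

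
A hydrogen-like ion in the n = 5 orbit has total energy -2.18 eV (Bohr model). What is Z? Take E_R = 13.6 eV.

E_n = −E_R Z²/n² ⇒ Z² = −E_n n²/E_R = 2.18 × 5² / 13.6 ≈ 4.01
Z = 2

2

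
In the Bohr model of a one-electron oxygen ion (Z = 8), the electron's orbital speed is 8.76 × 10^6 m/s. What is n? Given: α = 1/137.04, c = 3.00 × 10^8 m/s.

2

v_n = Zαc/n ⇒ n = Zαc/v = 8 × 0.00730 × 3.00 × 10^8 / 8.76 × 10^6 ≈ 2.00
n = 2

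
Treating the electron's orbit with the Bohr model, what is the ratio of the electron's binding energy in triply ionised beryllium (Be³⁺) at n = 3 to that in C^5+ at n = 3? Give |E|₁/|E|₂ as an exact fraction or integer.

4/9

|E| ∝ Z^2 · n^-2
|E|₁/|E|₂ = (4/6)^2 · (3/3)^-2 = 4/9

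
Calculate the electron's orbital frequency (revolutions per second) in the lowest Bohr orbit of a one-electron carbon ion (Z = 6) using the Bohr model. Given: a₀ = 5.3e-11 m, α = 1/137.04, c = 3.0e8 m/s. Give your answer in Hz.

2.4e17 Hz

r = n²a₀/Z = 8.8e-12 m, v = Zαc/n = 1.3e7 m/s
f = v/(2πr) = 2.4e17 Hz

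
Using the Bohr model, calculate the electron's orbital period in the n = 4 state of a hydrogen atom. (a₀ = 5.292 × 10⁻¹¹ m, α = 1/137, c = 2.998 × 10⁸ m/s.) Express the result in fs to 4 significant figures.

9.725 fs

r = n²a₀/Z = 4²·5.292 × 10⁻¹¹/1 = 8.467 × 10⁻¹⁰ m
v = Zαc/n = 1·0.007299·2.998 × 10⁸/4 = 5.471 × 10⁵ m/s
T = 2πr/v = 9.725 × 10⁻¹⁵ s = 9.725 fs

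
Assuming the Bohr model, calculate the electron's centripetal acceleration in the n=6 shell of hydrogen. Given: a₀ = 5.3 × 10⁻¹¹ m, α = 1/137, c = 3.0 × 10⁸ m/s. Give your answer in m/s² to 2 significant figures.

7.0 × 10¹⁹ m/s²

r = n²a₀/Z = 1.9 × 10⁻⁹ m, v = Zαc/n = 3.6 × 10⁵ m/s
a = v²/r = (3.6 × 10⁵)² / 1.9 × 10⁻⁹ = 7.0 × 10¹⁹ m/s²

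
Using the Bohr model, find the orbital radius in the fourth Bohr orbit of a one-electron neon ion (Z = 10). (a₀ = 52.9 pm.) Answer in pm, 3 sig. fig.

84.6 pm

r_n = n²a₀/Z = 4² × 52.9 / 10
    = 16 × 52.9 / 10 = 84.6 pm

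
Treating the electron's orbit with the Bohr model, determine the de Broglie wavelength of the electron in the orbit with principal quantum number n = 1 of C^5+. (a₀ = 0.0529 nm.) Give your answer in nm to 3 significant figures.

The Bohr quantisation condition is nλ = 2πr_n.
r_n = n²a₀/Z = 0.00882 nm
λ = 2πr_n/n = 2π·0.00882/1 = 0.0554 nm

0.0554 nm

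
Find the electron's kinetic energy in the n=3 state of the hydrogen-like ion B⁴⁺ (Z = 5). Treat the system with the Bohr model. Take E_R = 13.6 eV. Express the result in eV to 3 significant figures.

37.8 eV

For a Coulomb orbit the virial theorem gives K = −E_n.
E_n = −E_R·Z²/n², so K = E_R·Z²/n² = 13.6 × 5²/3² = 37.8 eV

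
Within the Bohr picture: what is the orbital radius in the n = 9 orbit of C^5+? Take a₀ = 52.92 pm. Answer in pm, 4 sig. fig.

r_n = n²a₀/Z = 9² × 52.92 / 6
    = 81 × 52.92 / 6 = 714.4 pm

714.4 pm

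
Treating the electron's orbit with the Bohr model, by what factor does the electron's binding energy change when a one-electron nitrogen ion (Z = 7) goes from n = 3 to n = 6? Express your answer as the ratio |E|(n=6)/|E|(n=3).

|E| ∝ Z^2 · n^-2; with Z fixed, |E| ∝ n^-2.
|E|(n=6)/|E|(n=3) = (6/3)^-2 = 1/4

1/4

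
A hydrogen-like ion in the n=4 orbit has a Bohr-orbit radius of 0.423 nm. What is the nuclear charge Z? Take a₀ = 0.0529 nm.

2

r_n = n²a₀/Z ⇒ Z = n²a₀/r = 4² × 0.0529 / 0.423 ≈ 2.00
Z = 2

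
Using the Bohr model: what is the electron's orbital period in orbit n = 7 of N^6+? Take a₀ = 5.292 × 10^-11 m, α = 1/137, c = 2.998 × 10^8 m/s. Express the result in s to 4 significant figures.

r = n²a₀/Z = 7²·5.292 × 10^-11/7 = 3.704 × 10^-10 m
v = Zαc/n = 7·0.007299·2.998 × 10^8/7 = 2.188 × 10^6 m/s
T = 2πr/v = 1.064 × 10^-15 s

1.064 × 10^-15 s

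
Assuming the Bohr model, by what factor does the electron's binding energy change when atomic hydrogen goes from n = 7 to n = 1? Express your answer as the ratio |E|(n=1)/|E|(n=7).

|E| ∝ Z^2 · n^-2; with Z fixed, |E| ∝ n^-2.
|E|(n=1)/|E|(n=7) = (1/7)^-2 = 49

49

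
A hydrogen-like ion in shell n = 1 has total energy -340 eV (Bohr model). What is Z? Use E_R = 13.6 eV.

5

E_n = −E_R Z²/n² ⇒ Z² = −E_n n²/E_R = 340 × 1² / 13.6 ≈ 25.00
Z = 5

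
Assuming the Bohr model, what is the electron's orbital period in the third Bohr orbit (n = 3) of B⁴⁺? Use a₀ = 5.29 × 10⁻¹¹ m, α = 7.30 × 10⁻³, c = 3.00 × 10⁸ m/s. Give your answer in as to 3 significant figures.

r = n²a₀/Z = 3²·5.29 × 10⁻¹¹/5 = 9.52 × 10⁻¹¹ m
v = Zαc/n = 5·0.00730·3.00 × 10⁸/3 = 3.65 × 10⁶ m/s
T = 2πr/v = 1.64 × 10⁻¹⁶ s = 164 as

164 as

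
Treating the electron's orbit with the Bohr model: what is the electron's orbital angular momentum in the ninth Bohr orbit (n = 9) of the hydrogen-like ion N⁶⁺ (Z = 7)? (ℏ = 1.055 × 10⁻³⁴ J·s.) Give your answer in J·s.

9.495 × 10⁻³⁴ J·s

L_n = nℏ = 9 × 1.055 × 10⁻³⁴ = 9.495 × 10⁻³⁴ J·s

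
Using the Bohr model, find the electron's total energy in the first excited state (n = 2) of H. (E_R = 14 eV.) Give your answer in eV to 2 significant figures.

E_n = −E_R·Z²/n² = −14 × 1²/2² = -3.5 eV

-3.5 eV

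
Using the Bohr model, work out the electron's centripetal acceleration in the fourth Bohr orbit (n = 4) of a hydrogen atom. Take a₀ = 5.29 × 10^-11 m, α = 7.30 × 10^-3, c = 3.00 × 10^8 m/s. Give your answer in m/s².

3.54 × 10^20 m/s²

r = n²a₀/Z = 8.46 × 10^-10 m, v = Zαc/n = 5.47 × 10^5 m/s
a = v²/r = (5.47 × 10^5)² / 8.46 × 10^-10 = 3.54 × 10^20 m/s²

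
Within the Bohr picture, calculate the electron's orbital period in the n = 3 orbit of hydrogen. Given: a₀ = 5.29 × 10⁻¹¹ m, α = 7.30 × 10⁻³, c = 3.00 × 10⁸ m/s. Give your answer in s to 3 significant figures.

4.10 × 10⁻¹⁵ s

r = n²a₀/Z = 3²·5.29 × 10⁻¹¹/1 = 4.76 × 10⁻¹⁰ m
v = Zαc/n = 1·0.00730·3.00 × 10⁸/3 = 7.30 × 10⁵ m/s
T = 2πr/v = 4.10 × 10⁻¹⁵ s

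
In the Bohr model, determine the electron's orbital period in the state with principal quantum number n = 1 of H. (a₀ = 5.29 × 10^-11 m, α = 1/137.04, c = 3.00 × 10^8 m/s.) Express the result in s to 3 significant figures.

r = n²a₀/Z = 1²·5.29 × 10^-11/1 = 5.29 × 10^-11 m
v = Zαc/n = 1·0.00730·3.00 × 10^8/1 = 2.19 × 10^6 m/s
T = 2πr/v = 1.52 × 10^-16 s

1.52 × 10^-16 s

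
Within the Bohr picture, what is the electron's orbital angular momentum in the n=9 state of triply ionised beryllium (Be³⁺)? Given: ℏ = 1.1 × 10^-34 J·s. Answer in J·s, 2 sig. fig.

9.9 × 10^-34 J·s

L_n = nℏ = 9 × 1.1 × 10^-34 = 9.9 × 10^-34 J·s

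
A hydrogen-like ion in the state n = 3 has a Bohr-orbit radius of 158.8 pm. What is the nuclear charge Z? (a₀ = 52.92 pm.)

r_n = n²a₀/Z ⇒ Z = n²a₀/r = 3² × 52.92 / 158.8 ≈ 3.00
Z = 3

3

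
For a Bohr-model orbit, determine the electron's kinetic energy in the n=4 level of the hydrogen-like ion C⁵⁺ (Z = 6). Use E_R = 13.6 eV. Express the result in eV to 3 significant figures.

For a Coulomb orbit the virial theorem gives K = −E_n.
E_n = −E_R·Z²/n², so K = E_R·Z²/n² = 13.6 × 6²/4² = 30.6 eV

30.6 eV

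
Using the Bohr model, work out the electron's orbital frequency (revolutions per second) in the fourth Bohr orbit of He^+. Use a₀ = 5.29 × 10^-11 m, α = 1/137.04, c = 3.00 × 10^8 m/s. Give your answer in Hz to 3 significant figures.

r = n²a₀/Z = 4.23 × 10^-10 m, v = Zαc/n = 1.09 × 10^6 m/s
f = v/(2πr) = 4.12 × 10^14 Hz

4.12 × 10^14 Hz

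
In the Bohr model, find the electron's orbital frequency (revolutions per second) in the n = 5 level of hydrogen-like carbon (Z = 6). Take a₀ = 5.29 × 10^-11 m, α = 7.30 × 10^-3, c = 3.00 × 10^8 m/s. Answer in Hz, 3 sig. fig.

r = n²a₀/Z = 2.20 × 10^-10 m, v = Zαc/n = 2.63 × 10^6 m/s
f = v/(2πr) = 1.90 × 10^15 Hz

1.90 × 10^15 Hz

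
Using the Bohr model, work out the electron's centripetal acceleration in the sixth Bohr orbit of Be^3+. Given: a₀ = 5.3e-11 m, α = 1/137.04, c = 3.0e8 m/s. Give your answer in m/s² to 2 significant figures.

r = n²a₀/Z = 4.8e-10 m, v = Zαc/n = 1.5e6 m/s
a = v²/r = (1.5e6)² / 4.8e-10 = 4.5e21 m/s²

4.5e21 m/s²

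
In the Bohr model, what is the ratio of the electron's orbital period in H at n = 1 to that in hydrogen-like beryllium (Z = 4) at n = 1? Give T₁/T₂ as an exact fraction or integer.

T ∝ Z^-2 · n^3
T₁/T₂ = (1/4)^-2 · (1/1)^3 = 16

16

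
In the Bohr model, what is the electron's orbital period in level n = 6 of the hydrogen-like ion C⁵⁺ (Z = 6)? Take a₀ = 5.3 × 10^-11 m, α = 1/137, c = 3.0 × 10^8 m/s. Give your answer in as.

910 as

r = n²a₀/Z = 6²·5.3 × 10^-11/6 = 3.2 × 10^-10 m
v = Zαc/n = 6·0.0073·3.0 × 10^8/6 = 2.2 × 10^6 m/s
T = 2πr/v = 9.1 × 10^-16 s = 910 as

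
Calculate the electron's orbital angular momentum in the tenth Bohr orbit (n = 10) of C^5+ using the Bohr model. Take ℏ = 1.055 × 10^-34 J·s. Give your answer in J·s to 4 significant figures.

1.055 × 10^-33 J·s

L_n = nℏ = 10 × 1.055 × 10^-34 = 1.055 × 10^-33 J·s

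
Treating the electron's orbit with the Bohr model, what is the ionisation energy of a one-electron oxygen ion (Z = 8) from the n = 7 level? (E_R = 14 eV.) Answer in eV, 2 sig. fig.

18 eV

E_n = −E_R·Z²/n² = −14 × 8²/7² eV = -18 eV
Ionisation energy = −E_n = 18 eV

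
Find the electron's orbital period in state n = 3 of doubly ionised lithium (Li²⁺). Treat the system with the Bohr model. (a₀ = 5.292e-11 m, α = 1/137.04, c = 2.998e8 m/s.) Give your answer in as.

456.0 as

r = n²a₀/Z = 3²·5.292e-11/3 = 1.588e-10 m
v = Zαc/n = 3·0.007297·2.998e8/3 = 2.188e6 m/s
T = 2πr/v = 4.560e-16 s = 456.0 as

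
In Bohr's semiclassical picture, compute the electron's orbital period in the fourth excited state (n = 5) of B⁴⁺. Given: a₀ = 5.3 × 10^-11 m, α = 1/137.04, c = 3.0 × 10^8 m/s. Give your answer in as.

760 as

r = n²a₀/Z = 5²·5.3 × 10^-11/5 = 2.6 × 10^-10 m
v = Zαc/n = 5·0.0073·3.0 × 10^8/5 = 2.2 × 10^6 m/s
T = 2πr/v = 7.6 × 10^-16 s = 760 as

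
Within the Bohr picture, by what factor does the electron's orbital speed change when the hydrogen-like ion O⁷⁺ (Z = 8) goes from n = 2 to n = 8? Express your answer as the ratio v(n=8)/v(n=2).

v ∝ Z^1 · n^-1; with Z fixed, v ∝ n^-1.
v(n=8)/v(n=2) = (8/2)^-1 = 1/4

1/4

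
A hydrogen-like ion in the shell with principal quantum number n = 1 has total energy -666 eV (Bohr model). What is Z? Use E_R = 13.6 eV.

E_n = −E_R Z²/n² ⇒ Z² = −E_n n²/E_R = 666 × 1² / 13.6 ≈ 48.97
Z = 7

7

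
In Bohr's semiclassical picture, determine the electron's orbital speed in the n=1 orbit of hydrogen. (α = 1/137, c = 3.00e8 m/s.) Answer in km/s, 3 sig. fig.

2190 km/s

v_n = Zαc/n = 1 × 0.00730 × 3.00e8 / 1
    = 2190 km/s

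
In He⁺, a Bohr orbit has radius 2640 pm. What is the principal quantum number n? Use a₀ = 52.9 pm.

r_n = n²a₀/Z ⇒ n² = rZ/a₀ = 2640 × 2 / 52.9 ≈ 99.81
n = 10

10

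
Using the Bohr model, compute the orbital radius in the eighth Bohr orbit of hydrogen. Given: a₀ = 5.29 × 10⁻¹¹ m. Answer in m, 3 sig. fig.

r_n = n²a₀/Z = 8² × 5.29 × 10⁻¹¹ / 1
    = 64 × 5.29 × 10⁻¹¹ / 1 = 3.39 × 10⁻⁹ m

3.39 × 10⁻⁹ m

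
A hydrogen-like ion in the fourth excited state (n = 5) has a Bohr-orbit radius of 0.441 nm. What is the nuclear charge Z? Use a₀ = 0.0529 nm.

r_n = n²a₀/Z ⇒ Z = n²a₀/r = 5² × 0.0529 / 0.441 ≈ 3.00
Z = 3

3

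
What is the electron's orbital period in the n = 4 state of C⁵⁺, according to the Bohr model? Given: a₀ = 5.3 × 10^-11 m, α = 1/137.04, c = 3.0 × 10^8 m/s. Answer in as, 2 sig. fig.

r = n²a₀/Z = 4²·5.3 × 10^-11/6 = 1.4 × 10^-10 m
v = Zαc/n = 6·0.0073·3.0 × 10^8/4 = 3.3 × 10^6 m/s
T = 2πr/v = 2.7 × 10^-16 s = 270 as

270 as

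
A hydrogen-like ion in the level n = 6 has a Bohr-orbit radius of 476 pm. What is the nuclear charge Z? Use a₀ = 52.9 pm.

4

r_n = n²a₀/Z ⇒ Z = n²a₀/r = 6² × 52.9 / 476 ≈ 4.00
Z = 4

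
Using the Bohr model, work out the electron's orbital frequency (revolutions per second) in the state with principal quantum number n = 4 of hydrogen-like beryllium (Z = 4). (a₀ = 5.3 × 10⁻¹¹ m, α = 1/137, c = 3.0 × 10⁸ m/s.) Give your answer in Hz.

1.6 × 10¹⁵ Hz

r = n²a₀/Z = 2.1 × 10⁻¹⁰ m, v = Zαc/n = 2.2 × 10⁶ m/s
f = v/(2πr) = 1.6 × 10¹⁵ Hz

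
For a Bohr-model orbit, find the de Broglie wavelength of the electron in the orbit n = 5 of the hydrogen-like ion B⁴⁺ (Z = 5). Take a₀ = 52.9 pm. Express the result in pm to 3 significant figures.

332 pm

The Bohr quantisation condition is nλ = 2πr_n.
r_n = n²a₀/Z = 264 pm
λ = 2πr_n/n = 2π·264/5 = 332 pm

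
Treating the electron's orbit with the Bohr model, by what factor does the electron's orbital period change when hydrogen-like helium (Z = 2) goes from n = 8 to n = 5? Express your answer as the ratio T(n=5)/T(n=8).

125/512

T ∝ Z^-2 · n^3; with Z fixed, T ∝ n^3.
T(n=5)/T(n=8) = (5/8)^3 = 125/512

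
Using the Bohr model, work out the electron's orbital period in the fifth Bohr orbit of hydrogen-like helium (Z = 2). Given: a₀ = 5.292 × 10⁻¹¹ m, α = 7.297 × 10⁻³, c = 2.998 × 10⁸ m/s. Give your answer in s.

4.750 × 10⁻¹⁵ s

r = n²a₀/Z = 5²·5.292 × 10⁻¹¹/2 = 6.615 × 10⁻¹⁰ m
v = Zαc/n = 2·0.007297·2.998 × 10⁸/5 = 8.751 × 10⁵ m/s
T = 2πr/v = 4.750 × 10⁻¹⁵ s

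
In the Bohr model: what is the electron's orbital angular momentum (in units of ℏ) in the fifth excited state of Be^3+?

6

L_n = nℏ, so L/ℏ = n = 6.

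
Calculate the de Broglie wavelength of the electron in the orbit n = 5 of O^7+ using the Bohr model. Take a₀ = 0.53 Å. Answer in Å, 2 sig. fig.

The Bohr quantisation condition is nλ = 2πr_n.
r_n = n²a₀/Z = 1.7 Å
λ = 2πr_n/n = 2π·1.7/5 = 2.1 Å

2.1 Å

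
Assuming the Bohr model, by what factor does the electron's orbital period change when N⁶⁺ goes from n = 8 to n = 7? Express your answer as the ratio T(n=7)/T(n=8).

343/512

T ∝ Z^-2 · n^3; with Z fixed, T ∝ n^3.
T(n=7)/T(n=8) = (7/8)^3 = 343/512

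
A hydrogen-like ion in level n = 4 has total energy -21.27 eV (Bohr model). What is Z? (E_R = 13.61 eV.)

5

E_n = −E_R Z²/n² ⇒ Z² = −E_n n²/E_R = 21.27 × 4² / 13.61 ≈ 25.01
Z = 5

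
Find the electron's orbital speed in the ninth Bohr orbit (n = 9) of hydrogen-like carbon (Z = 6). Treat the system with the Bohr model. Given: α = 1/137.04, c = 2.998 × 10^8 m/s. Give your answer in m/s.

1.458 × 10^6 m/s

v_n = Zαc/n = 6 × 0.007297 × 2.998 × 10^8 / 9
    = 1.458 × 10^6 m/s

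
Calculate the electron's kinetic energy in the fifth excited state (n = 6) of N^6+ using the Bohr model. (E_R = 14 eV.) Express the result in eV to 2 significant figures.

For a Coulomb orbit the virial theorem gives K = −E_n.
E_n = −E_R·Z²/n², so K = E_R·Z²/n² = 14 × 7²/6² = 19 eV

19 eV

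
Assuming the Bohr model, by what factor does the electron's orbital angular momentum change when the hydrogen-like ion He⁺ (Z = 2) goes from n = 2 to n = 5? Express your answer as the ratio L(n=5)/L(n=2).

5/2

L = nℏ depends only on n, so L ∝ n.
L(n=5)/L(n=2) = (5/2)^1 = 5/2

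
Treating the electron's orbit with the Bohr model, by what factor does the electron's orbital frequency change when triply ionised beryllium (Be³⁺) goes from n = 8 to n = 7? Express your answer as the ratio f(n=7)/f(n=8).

f ∝ Z^2 · n^-3; with Z fixed, f ∝ n^-3.
f(n=7)/f(n=8) = (7/8)^-3 = 512/343

512/343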